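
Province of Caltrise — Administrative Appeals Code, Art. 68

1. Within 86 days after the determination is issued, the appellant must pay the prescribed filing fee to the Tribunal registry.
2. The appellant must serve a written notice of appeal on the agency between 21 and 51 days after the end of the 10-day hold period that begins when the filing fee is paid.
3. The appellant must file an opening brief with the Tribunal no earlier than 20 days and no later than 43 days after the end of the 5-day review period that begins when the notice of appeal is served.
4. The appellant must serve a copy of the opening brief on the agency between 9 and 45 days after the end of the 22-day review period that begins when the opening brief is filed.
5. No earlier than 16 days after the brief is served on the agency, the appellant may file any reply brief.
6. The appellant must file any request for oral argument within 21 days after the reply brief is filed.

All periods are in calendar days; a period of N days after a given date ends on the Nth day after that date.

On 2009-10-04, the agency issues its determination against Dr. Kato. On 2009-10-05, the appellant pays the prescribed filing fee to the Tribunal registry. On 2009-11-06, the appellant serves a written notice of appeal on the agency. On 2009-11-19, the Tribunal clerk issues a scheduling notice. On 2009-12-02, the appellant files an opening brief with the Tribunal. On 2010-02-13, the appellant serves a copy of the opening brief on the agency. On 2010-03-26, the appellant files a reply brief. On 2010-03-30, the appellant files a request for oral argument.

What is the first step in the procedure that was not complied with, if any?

(1) due by 2009-10-04 + 86 days = 2009-12-29; completed 2009-10-05, before the deadline.
(2) the permitted window runs from 2009-10-15 + 21 = 2009-11-05 to 2009-10-15 + 51 = 2009-12-05; done 2009-11-06 — within the window.
(3) the permitted window runs from 2009-11-11 + 20 = 2009-12-01 to 2009-11-11 + 43 = 2009-12-24; done 2009-12-02 — within the window.
(4) the permitted window runs from 2009-12-24 + 9 = 2010-01-02 to 2009-12-24 + 45 = 2010-02-07; done 2010-02-13 — 6 days after the window closed.
The procedure was therefore not followed at step 4.

Step 4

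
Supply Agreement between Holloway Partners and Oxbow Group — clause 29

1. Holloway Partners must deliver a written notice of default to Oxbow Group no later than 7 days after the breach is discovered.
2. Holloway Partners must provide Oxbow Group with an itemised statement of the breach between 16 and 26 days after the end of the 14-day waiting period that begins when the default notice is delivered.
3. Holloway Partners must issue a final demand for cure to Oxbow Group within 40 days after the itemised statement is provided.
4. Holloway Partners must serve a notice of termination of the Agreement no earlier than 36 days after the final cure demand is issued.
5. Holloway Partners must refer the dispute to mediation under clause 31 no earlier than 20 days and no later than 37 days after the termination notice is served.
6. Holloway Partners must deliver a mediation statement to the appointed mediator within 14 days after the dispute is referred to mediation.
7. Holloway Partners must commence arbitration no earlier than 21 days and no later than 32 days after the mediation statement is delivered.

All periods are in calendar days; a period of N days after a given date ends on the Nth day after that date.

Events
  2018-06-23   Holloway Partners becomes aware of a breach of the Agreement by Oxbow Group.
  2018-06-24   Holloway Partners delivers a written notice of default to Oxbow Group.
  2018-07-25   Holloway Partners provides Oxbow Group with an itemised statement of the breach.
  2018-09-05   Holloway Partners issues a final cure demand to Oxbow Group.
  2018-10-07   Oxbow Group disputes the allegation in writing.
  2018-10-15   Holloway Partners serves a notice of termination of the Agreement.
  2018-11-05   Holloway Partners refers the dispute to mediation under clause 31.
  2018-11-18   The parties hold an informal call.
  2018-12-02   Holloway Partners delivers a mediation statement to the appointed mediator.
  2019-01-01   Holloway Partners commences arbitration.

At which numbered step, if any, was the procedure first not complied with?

Step 3

Step 1: 7 days after 2018-06-23 (when the breach is discovered) is 2018-06-30; completed 2018-06-24, before the deadline.
Step 2: the window is 16–26 days after 2018-07-08 (end of the 14-day waiting period, which began when the default notice is delivered on 2018-06-24), so 2018-07-24 through 2018-08-03; done 2018-07-25, which is between those dates.
Step 3: 40 days after 2018-07-25 (when the itemised statement is provided) is 2018-09-03; not done until 2018-09-05, 2 days after the deadline.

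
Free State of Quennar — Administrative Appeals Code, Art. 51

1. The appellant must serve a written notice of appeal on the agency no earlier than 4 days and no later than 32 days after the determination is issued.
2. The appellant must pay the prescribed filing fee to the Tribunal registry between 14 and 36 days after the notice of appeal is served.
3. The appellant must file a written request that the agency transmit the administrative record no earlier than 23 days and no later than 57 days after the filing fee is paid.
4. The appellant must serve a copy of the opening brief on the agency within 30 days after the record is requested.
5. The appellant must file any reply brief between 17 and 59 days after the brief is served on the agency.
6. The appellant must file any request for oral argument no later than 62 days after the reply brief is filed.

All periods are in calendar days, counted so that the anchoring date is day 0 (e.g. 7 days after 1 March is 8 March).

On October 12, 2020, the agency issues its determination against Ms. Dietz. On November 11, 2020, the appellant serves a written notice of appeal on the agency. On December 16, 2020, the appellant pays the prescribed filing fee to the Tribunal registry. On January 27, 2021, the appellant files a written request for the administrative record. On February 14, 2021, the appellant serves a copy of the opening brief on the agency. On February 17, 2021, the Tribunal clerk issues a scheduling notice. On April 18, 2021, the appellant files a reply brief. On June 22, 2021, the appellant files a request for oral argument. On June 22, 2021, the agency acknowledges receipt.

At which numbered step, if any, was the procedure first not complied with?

Step 1 — 4 and 32 days from October 12, 2020 (when the determination is issued) are October 16, 2020 and November 13, 2020 respectively; done November 11, 2020 — within the window.
Step 2 — 14 and 36 days from November 11, 2020 (when the notice of appeal is served) are November 25, 2020 and December 17, 2020 respectively; done December 16, 2020, which is between those dates.
Step 3 — 23 and 57 days from December 16, 2020 (when the filing fee is paid) are January 8, 2021 and February 11, 2021 respectively; January 27, 2021 falls inside that range.
Step 4 — counting 30 days from January 27, 2021 (when the record is requested) gives a deadline of February 26, 2021; February 14, 2021 is within that limit.
Step 5 — 17 and 59 days from February 14, 2021 (when the brief is served on the agency) are March 3, 2021 and April 14, 2021 respectively; April 18, 2021 is 4 days past the end of the window.

Step 5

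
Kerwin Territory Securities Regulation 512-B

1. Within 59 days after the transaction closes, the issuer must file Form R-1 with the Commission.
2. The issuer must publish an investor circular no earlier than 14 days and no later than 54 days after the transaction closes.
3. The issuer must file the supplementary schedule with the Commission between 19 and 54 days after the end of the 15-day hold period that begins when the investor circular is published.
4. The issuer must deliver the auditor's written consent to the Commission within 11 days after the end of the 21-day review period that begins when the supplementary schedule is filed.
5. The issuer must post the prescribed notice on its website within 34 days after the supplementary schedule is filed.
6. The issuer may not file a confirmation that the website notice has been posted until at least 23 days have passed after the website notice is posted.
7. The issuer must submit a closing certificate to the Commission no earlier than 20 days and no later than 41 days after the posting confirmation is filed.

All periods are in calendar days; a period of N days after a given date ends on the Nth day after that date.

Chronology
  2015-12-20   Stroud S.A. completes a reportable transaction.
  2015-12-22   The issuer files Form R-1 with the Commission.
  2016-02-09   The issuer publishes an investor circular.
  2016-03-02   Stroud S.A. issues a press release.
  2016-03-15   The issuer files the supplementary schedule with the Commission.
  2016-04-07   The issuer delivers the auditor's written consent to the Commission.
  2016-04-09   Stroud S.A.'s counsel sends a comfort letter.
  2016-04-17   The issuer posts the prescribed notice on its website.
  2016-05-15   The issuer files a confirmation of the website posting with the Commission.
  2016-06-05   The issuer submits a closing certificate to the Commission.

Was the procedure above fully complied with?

Yes

(1) due by 2015-12-20 + 59 days = 2016-02-17; 2015-12-22 is within that limit.
(2) the permitted window runs from 2015-12-20 + 14 = 2016-01-03 to 2015-12-20 + 54 = 2016-02-12; 2016-02-09 falls inside that range.
(3) the permitted window runs from 2016-02-24 + 19 = 2016-03-14 to 2016-02-24 + 54 = 2016-04-18; done 2016-03-15 — within the window.
(4) due by 2016-04-05 + 11 days = 2016-04-16; done 2016-04-07 — timely.
(5) due by 2016-03-15 + 34 days = 2016-04-18; done 2016-04-17 — timely.
(6) permitted from 2016-04-17 + 23 days = 2016-05-10 onward; done 2016-05-15, after the minimum wait.
(7) the permitted window runs from 2016-05-15 + 20 = 2016-06-04 to 2016-05-15 + 41 = 2016-06-25; done 2016-06-05, which is between those dates.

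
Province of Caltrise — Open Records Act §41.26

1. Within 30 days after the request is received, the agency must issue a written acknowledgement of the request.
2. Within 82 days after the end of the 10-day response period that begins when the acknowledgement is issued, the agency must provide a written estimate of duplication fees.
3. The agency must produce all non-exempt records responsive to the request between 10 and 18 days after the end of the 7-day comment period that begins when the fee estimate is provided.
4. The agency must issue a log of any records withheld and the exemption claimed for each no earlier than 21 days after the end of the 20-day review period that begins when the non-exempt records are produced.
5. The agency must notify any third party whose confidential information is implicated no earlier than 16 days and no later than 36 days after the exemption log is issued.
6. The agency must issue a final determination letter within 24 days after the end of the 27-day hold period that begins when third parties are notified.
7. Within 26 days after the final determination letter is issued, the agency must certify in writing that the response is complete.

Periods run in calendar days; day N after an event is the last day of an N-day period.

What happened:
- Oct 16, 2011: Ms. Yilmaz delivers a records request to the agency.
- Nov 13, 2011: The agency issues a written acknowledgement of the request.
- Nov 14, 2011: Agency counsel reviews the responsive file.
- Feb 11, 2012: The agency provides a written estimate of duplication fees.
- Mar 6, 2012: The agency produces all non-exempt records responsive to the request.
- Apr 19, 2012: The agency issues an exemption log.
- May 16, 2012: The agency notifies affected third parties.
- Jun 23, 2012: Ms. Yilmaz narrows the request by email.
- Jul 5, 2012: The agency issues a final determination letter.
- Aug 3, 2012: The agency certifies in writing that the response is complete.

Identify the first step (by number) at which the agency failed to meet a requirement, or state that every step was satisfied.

Step 1 — counting 30 days from Oct 16, 2011 (when the request is received) gives a deadline of Nov 15, 2011; Nov 13, 2011 is within that limit.
Step 2 — counting 82 days from Nov 23, 2011 (end of the 10-day response period, which began when the acknowledgement is issued on Nov 13, 2011) gives a deadline of Feb 13, 2012; completed Feb 11, 2012, before the deadline.
Step 3 — 10 and 18 days from Feb 18, 2012 (end of the 7-day comment period, which began when the fee estimate is provided on Feb 11, 2012) are Feb 28, 2012 and Mar 7, 2012 respectively; done Mar 6, 2012, which is between those dates.
Step 4 — must wait 21 days from Mar 26, 2012 (end of the 20-day review period, which began when the non-exempt records are produced on Mar 6, 2012), so not before Apr 16, 2012; done Apr 19, 2012, after the minimum wait.
Step 5 — 16 and 36 days from Apr 19, 2012 (when the exemption log is issued) are May 5, 2012 and May 25, 2012 respectively; done May 16, 2012 — within the window.
Step 6 — counting 24 days from Jun 12, 2012 (end of the 27-day hold period, which began when third parties are notified on May 16, 2012) gives a deadline of Jul 6, 2012; completed Jul 5, 2012, before the deadline.
Step 7 — counting 26 days from Jul 5, 2012 (when the final determination letter is issued) gives a deadline of Jul 31, 2012; done Aug 3, 2012 — 3 days late.

Step 7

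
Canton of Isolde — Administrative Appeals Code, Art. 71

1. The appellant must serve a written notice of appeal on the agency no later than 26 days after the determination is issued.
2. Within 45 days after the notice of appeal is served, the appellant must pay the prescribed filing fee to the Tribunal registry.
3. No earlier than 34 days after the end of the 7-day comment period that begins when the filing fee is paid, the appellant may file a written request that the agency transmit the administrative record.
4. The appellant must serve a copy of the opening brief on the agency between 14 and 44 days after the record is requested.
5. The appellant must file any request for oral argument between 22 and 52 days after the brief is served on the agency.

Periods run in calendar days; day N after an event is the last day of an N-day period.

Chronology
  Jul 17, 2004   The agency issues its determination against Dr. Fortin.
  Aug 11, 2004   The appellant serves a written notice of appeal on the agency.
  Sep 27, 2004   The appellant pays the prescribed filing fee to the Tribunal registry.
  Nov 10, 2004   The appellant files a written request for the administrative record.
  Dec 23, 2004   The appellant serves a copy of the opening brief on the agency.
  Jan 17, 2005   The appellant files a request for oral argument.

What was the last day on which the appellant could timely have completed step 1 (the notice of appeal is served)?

Step 1 runs from Jul 17, 2004, when the determination is issued. 26 days after Jul 17, 2004 is Aug 12, 2004.

Aug 12, 2004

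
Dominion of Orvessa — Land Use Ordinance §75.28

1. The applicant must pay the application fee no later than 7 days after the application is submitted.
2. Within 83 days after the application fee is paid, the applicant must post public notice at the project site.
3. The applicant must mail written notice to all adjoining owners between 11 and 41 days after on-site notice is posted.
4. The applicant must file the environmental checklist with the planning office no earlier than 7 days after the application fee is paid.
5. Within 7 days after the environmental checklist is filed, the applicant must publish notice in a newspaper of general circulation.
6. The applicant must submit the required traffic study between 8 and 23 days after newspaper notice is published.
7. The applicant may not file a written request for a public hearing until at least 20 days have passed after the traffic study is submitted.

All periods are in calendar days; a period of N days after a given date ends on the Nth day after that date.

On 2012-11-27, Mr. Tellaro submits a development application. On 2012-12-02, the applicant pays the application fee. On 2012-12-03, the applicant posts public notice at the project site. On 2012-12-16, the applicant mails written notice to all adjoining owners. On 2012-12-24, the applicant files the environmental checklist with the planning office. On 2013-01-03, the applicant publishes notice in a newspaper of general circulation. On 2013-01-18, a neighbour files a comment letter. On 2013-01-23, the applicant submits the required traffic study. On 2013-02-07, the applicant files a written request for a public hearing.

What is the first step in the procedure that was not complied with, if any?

Step 5

Step 1: 7 days after 2012-11-27 (when the application is submitted) is 2012-12-04; 2012-12-02 is within that limit.
Step 2: 83 days after 2012-12-02 (when the application fee is paid) is 2013-02-23; 2012-12-03 is within that limit.
Step 3: the window is 11–41 days after 2012-12-03 (when on-site notice is posted), so 2012-12-14 through 2013-01-13; done 2012-12-16, which is between those dates.
Step 4: the earliest permitted date is 7 days after 2012-12-02 (when the application fee is paid), i.e. 2012-12-09; 2012-12-24 is on or after that date.
Step 5: 7 days after 2012-12-24 (when the environmental checklist is filed) is 2012-12-31; 2013-01-03 misses that deadline by 3 days.
The analysis stops there.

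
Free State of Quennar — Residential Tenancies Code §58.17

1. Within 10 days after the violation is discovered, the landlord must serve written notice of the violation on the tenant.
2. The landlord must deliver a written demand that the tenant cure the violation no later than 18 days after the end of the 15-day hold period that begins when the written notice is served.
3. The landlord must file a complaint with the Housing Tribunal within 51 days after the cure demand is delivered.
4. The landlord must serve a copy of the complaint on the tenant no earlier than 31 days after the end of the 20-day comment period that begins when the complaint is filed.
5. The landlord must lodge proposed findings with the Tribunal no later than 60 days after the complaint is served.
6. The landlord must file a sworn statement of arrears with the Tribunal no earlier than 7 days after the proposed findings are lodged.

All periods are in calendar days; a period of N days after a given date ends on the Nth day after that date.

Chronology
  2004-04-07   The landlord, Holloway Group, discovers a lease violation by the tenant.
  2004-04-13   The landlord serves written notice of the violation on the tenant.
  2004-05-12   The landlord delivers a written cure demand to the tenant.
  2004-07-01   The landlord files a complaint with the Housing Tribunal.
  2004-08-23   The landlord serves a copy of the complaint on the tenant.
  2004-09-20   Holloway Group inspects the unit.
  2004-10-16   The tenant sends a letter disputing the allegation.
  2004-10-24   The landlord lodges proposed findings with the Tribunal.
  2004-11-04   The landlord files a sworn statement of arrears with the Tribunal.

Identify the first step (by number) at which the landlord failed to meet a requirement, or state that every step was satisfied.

Step 5

(1) due by 2004-04-07 + 10 days = 2004-04-17; done 2004-04-13 — timely.
(2) due by 2004-04-28 + 18 days = 2004-05-16; completed 2004-05-12, before the deadline.
(3) due by 2004-05-12 + 51 days = 2004-07-02; 2004-07-01 is within that limit.
(4) permitted from 2004-07-21 + 31 days = 2004-08-21 onward; done 2004-08-23, after the minimum wait.
(5) due by 2004-08-23 + 60 days = 2004-10-22; 2004-10-24 misses that deadline by 2 days.
That is the first point of non-compliance.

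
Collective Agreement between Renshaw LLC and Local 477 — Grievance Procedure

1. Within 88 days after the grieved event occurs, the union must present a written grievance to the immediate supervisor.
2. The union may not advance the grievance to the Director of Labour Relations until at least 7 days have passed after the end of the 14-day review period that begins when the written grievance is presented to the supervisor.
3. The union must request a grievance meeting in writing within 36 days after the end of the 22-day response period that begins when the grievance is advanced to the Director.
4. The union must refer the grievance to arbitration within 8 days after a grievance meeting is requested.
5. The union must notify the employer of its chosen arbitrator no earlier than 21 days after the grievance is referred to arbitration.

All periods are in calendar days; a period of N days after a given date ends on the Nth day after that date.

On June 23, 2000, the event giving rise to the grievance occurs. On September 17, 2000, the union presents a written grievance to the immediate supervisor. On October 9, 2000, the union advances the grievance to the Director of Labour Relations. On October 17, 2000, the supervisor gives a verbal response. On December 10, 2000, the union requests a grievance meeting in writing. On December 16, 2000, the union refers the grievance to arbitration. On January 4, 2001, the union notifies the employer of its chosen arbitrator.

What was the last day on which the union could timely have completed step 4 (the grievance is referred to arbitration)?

Step 4 runs from December 10, 2000, when a grievance meeting is requested. 8 days after December 10, 2000 is December 18, 2000.

December 18, 2000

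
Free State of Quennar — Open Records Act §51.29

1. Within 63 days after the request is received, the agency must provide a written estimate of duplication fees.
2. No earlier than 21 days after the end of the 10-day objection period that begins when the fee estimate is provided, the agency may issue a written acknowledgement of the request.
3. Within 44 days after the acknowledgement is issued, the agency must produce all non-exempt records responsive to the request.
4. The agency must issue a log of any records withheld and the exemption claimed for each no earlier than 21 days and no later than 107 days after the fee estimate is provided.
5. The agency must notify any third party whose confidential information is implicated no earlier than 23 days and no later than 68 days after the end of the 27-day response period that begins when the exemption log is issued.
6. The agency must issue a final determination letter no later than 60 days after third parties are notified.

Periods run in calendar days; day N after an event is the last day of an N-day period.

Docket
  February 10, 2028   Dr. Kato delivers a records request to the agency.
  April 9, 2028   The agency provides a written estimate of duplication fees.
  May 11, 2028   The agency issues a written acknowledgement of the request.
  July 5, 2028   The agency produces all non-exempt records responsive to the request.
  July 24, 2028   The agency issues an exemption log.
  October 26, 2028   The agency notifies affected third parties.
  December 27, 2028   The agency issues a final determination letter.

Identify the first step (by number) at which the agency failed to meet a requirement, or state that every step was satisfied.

(1) due by February 10, 2028 + 63 days = April 13, 2028; done April 9, 2028 — timely.
(2) permitted from April 19, 2028 + 21 days = May 10, 2028 onward; done May 11, 2028, after the minimum wait.
(3) due by May 11, 2028 + 44 days = June 24, 2028; July 5, 2028 misses that deadline by 11 days.

Step 3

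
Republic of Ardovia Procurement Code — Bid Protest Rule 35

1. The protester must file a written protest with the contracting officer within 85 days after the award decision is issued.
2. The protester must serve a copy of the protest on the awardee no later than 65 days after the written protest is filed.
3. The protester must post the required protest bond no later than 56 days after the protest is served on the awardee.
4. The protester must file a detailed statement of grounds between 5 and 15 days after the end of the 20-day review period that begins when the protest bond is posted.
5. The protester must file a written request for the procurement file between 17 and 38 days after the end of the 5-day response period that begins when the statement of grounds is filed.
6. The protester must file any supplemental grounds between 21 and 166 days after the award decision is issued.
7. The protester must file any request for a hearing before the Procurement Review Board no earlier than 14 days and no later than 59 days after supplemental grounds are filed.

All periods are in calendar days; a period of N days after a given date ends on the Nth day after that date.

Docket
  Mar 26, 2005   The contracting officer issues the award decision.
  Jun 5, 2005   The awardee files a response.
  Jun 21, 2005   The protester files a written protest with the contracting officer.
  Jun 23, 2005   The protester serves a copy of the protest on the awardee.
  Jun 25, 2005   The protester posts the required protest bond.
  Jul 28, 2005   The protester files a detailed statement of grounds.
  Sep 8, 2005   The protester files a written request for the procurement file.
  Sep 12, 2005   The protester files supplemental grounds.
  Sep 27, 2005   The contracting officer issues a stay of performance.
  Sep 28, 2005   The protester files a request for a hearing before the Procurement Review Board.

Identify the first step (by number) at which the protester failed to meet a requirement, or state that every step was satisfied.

Step 1: 85 days after Mar 26, 2005 (when the award decision is issued) is Jun 19, 2005; not done until Jun 21, 2005, 2 days after the deadline.

Step 1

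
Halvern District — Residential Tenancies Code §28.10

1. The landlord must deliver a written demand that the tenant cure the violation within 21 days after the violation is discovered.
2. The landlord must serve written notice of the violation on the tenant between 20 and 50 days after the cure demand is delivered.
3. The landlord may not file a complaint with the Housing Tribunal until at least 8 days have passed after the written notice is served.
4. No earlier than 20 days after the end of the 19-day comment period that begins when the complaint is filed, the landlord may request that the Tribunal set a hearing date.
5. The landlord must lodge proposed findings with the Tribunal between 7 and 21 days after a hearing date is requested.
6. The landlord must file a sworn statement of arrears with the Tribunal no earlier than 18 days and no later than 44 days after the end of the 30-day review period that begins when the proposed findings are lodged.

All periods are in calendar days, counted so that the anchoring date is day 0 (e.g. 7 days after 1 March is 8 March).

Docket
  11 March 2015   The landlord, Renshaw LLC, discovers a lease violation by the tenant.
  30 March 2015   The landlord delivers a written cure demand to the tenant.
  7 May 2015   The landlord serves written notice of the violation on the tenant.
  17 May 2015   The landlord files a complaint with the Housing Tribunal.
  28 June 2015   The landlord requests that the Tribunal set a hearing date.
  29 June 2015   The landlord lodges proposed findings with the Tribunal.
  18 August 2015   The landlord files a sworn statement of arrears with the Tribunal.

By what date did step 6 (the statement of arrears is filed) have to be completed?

11 September 2015

The proposed findings are lodged on 29 June 2015; the 30-day review period therefore ends 29 July 2015, and step 6 runs from that date. The window is 18–44 days after 29 July 2015; it closes on 11 September 2015.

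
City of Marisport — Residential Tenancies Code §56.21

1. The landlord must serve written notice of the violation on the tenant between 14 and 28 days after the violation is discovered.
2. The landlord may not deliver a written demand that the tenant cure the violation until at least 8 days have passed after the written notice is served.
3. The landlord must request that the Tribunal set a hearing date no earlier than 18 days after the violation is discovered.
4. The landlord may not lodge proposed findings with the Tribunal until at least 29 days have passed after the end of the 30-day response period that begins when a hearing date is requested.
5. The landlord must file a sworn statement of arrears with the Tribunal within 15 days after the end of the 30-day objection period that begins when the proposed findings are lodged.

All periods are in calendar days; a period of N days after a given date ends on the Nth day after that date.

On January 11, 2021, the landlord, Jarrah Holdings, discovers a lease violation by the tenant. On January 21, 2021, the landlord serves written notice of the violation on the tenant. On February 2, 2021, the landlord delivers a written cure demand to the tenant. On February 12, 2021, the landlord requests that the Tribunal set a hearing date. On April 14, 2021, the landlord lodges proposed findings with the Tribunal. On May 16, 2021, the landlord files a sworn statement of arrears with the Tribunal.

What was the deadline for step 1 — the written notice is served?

February 8, 2021

Step 1 runs from January 11, 2021, when the violation is discovered. The window is 14–28 days after January 11, 2021; it closes on February 8, 2021.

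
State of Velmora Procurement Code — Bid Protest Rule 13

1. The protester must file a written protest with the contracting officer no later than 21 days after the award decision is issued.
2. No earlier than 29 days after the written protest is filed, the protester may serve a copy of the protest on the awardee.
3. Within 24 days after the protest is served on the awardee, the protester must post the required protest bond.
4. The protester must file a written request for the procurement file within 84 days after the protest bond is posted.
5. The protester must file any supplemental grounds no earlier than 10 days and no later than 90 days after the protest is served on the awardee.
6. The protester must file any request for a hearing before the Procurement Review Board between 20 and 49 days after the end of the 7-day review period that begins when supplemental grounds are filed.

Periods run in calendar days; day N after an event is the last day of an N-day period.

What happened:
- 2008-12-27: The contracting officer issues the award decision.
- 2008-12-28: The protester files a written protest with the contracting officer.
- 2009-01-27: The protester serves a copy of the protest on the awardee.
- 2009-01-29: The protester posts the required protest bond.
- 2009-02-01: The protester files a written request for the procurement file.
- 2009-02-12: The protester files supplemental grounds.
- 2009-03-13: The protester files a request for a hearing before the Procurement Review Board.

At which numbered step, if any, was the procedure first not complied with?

None — every step was satisfied

Step 1: 21 days after 2008-12-27 (when the award decision is issued) is 2009-01-17; 2008-12-28 is within that limit.
Step 2: the earliest permitted date is 29 days after 2008-12-28 (when the written protest is filed), i.e. 2009-01-26; 2009-01-27 is on or after that date.
Step 3: 24 days after 2009-01-27 (when the protest is served on the awardee) is 2009-02-20; completed 2009-01-29, before the deadline.
Step 4: 84 days after 2009-01-29 (when the protest bond is posted) is 2009-04-23; completed 2009-02-01, before the deadline.
Step 5: the window is 10–90 days after 2009-01-27 (when the protest is served on the awardee), so 2009-02-06 through 2009-04-27; done 2009-02-12, which is between those dates.
Step 6: the window is 20–49 days after 2009-02-19 (end of the 7-day review period, which began when supplemental grounds are filed on 2009-02-12), so 2009-03-11 through 2009-04-09; 2009-03-13 falls inside that range.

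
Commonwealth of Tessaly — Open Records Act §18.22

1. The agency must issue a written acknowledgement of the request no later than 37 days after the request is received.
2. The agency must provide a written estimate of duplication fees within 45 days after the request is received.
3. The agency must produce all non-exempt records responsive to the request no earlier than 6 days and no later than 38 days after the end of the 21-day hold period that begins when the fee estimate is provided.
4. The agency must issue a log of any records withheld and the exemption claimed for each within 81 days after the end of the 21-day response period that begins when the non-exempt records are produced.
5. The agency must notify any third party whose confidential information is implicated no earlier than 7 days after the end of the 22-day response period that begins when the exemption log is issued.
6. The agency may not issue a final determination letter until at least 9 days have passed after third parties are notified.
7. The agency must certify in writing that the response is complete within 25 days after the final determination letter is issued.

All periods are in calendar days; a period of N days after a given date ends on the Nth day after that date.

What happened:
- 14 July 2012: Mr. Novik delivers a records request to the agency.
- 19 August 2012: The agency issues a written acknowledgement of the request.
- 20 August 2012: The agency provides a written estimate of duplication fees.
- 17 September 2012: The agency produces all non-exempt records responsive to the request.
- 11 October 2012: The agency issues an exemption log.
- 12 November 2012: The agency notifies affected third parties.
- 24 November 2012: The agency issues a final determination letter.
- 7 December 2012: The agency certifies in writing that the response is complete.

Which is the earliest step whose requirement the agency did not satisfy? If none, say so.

None — every step was satisfied

Step 1: 37 days after 14 July 2012 (when the request is received) is 20 August 2012; completed 19 August 2012, before the deadline.
Step 2: 45 days after 14 July 2012 (when the request is received) is 28 August 2012; done 20 August 2012 — timely.
Step 3: the window is 6–38 days after 10 September 2012 (end of the 21-day hold period, which began when the fee estimate is provided on 20 August 2012), so 16 September 2012 through 18 October 2012; done 17 September 2012 — within the window.
Step 4: 81 days after 8 October 2012 (end of the 21-day response period, which began when the non-exempt records are produced on 17 September 2012) is 28 December 2012; 11 October 2012 is within that limit.
Step 5: the earliest permitted date is 7 days after 2 November 2012 (end of the 22-day response period, which began when the exemption log is issued on 11 October 2012), i.e. 9 November 2012; done 12 November 2012, after the minimum wait.
Step 6: the earliest permitted date is 9 days after 12 November 2012 (when third parties are notified), i.e. 21 November 2012; done 24 November 2012 — permitted.
Step 7: 25 days after 24 November 2012 (when the final determination letter is issued) is 19 December 2012; done 7 December 2012 — timely.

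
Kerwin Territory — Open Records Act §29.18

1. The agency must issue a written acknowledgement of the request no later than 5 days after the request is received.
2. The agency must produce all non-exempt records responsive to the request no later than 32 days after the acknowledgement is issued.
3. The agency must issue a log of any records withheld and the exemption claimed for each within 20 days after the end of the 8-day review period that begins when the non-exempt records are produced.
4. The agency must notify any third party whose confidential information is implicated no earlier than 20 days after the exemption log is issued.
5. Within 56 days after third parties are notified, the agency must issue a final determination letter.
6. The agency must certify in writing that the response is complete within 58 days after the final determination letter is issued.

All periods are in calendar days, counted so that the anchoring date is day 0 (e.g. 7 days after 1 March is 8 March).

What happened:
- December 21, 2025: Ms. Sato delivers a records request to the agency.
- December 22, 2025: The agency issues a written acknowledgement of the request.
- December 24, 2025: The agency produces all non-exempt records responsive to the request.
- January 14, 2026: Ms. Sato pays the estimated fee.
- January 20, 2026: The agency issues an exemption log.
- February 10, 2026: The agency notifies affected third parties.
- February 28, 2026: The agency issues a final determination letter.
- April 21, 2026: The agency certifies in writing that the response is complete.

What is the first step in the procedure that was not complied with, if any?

(1) due by December 21, 2025 + 5 days = December 26, 2025; December 22, 2025 is within that limit.
(2) due by December 22, 2025 + 32 days = January 23, 2026; done December 24, 2025 — timely.
(3) due by January 1, 2026 + 20 days = January 21, 2026; completed January 20, 2026, before the deadline.
(4) permitted from January 20, 2026 + 20 days = February 9, 2026 onward; February 10, 2026 is on or after that date.
(5) due by February 10, 2026 + 56 days = April 7, 2026; done February 28, 2026 — timely.
(6) due by February 28, 2026 + 58 days = April 27, 2026; completed April 21, 2026, before the deadline.

None — every step was satisfied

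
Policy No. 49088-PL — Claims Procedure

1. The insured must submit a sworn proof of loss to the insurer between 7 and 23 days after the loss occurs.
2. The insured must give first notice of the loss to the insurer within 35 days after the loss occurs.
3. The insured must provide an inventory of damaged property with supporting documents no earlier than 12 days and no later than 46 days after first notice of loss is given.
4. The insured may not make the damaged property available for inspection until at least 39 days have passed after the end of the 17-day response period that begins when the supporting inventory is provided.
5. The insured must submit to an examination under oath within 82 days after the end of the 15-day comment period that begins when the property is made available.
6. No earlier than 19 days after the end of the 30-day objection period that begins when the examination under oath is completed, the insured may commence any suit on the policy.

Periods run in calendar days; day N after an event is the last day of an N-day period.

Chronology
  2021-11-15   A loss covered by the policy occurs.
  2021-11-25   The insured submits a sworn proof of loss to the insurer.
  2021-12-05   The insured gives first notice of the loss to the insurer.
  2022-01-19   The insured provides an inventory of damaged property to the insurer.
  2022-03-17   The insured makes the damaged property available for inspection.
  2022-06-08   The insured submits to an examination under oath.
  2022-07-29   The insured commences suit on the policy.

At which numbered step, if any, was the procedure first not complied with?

None — every step was satisfied

(1) the permitted window runs from 2021-11-15 + 7 = 2021-11-22 to 2021-11-15 + 23 = 2021-12-08; done 2021-11-25 — within the window.
(2) due by 2021-11-15 + 35 days = 2021-12-20; done 2021-12-05 — timely.
(3) the permitted window runs from 2021-12-05 + 12 = 2021-12-17 to 2021-12-05 + 46 = 2022-01-20; done 2022-01-19, which is between those dates.
(4) permitted from 2022-02-05 + 39 days = 2022-03-16 onward; 2022-03-17 is on or after that date.
(5) due by 2022-04-01 + 82 days = 2022-06-22; done 2022-06-08 — timely.
(6) permitted from 2022-07-08 + 19 days = 2022-07-27 onward; done 2022-07-29, after the minimum wait.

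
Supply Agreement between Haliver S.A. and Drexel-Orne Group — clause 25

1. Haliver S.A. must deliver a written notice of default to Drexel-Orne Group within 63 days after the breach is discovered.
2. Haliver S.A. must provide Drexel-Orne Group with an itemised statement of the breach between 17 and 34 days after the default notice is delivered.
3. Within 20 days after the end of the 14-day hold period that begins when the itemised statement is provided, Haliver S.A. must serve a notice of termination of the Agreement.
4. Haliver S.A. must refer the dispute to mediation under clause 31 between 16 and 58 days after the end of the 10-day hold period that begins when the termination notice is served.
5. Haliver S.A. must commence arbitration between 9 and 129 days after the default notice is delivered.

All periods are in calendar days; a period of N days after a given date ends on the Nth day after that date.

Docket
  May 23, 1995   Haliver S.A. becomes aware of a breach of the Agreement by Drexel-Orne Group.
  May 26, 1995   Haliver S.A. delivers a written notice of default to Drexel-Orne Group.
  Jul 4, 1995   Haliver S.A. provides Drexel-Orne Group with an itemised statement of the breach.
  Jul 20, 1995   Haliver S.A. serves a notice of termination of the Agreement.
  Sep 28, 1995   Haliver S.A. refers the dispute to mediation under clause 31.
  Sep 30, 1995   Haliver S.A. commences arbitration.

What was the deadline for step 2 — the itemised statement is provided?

Jun 29, 1995

Step 2 runs from May 26, 1995, when the default notice is delivered. The window is 17–34 days after May 26, 1995; it closes on Jun 29, 1995.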